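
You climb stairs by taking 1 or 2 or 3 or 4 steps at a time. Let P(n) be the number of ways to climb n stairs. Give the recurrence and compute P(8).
Condition on the size of the last step (1 to 4): before it there were n-1, …, n-4 stairs climbed, and these cases are disjoint, so P(n) = P(n-1) + P(n-2) + P(n-3) + P(n-4) (order-4 linear recurrence).
Initial conditions by direct count (compositions of i into parts ≤ 4): P(1) = 1; P(2) = 2; P(3) = 4; P(4) = 8.
Iterating the recurrence: P(5) = 15, P(6) = 29, P(7) = 56, P(8) = 108.

P(n) = P(n-1) + P(n-2) + P(n-3) + P(n-4), P(1) = 1, P(2) = 2, P(3) = 4, P(4) = 8; P(8) = 108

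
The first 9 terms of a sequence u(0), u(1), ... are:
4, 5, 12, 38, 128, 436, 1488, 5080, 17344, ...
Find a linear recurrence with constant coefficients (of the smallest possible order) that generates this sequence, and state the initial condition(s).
Look for the lowest-order linear relation among consecutive terms.
Observation: u(n) - 4·u(n-1) - (-2)·u(n-2) = 0 holds for the shown terms, and no order-1 relation u(n) = α·u(n-1) + β fits.
Check at n=3: 4·12 + (-2)·5 = 38. ✓

u(n) = 4u(n-1) - 2u(n-2), u(0) = 4, u(1) = 5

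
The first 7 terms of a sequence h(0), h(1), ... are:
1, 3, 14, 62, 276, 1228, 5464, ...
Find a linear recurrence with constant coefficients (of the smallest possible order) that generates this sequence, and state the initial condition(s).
Look for the lowest-order linear relation among consecutive terms.
Observation: h(n) - 4·h(n-1) - (2)·h(n-2) = 0 holds for the shown terms, and no order-1 relation h(n) = α·h(n-1) + β fits.
Check at n=3: 4·14 + (2)·3 = 62. ✓

h(n) = 4h(n-1) + 2h(n-2), h(0) = 1, h(1) = 3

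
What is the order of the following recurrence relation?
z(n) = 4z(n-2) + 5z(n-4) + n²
The order is the largest lag k for which z(n-k) appears. Here the deepest term is z(n-4) (the n² term is non-homogeneous and does not affect the order), so the order is 4.

Order 4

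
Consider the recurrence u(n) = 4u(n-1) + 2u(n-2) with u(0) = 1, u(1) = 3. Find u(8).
Computing the sequence terms:
1, 3, 14, 62, 276, 1228, 5464, 24312, 108176

108176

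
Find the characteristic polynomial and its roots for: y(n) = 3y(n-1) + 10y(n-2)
Substitute y(n) = rⁿ and divide through by rⁿ⁻²: r² - 3r - 10 = 0
Factor: (r - 5)(r + 2) = 0, so r = 5, -2.
General solution: y(n) = A·5ⁿ + B·(-2)ⁿ

Characteristic: r² - 3r - 10 = 0, Roots: r = 5, -2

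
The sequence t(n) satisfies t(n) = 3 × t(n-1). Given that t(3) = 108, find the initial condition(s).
In general t(n) = 3ⁿ · t(0). At n = 3: t(0) = t(3) / 3^3 = 108 / 27 = 4.

t(0) = 4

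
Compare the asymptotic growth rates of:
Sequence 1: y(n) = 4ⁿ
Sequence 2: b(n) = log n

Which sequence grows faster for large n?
Comparing growth rates:
Growth-rate hierarchy: log n ≺ any polynomial ≺ any exponential cⁿ (c>1) ≺ n! ≺ nⁿ.
exponential base 4 dominates logarithmic asymptotically.

y(n) grows faster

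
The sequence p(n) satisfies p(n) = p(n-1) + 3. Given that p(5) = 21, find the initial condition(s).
p(5) = p(0) + 5·3, so p(0) = 21 - 15 = 6.

p(0) = 6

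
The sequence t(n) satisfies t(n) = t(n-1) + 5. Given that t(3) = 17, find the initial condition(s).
t(3) = t(0) + 3·5, so t(0) = 17 - 15 = 2.

t(0) = 2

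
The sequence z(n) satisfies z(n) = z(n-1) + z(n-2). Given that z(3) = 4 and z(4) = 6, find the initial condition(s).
Work backwards using z(k) = z(k+2) - z(k+1):
z(2) = z(4) - z(3) = 6 - 4 = 2
z(1) = z(3) - z(2) = 4 - 2 = 2
z(0) = z(2) - z(1) = 2 - 2 = 0

z(0) = 0, z(1) = 2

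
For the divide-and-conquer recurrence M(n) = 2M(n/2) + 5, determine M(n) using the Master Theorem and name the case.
Master Theorem template: M(n) = a·M(n/b) + f(n).
Here: a=2, b=2, f(n)=5
Compute log_b(a) = log_2(2) = 1.
f(n) = 5 = O(n^(1-ε)) with ε = 1. Case 1: M(n) = Θ(n^log_b(a)) = Θ(n).

Case 1: M(n) = Θ(n)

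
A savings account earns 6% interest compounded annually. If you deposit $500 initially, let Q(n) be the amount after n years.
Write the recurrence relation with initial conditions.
Each year the balance grows by 6%, i.e. is multiplied by 1 + 6/100 = 1.06, so Q(n) = 1.06 × Q(n-1). The initial deposit gives Q(0) = 500.
Unrolling gives the closed form Q(n) = 500 × (1.06)ⁿ.

Q(n) = 1.06 × Q(n-1), Q(0) = 500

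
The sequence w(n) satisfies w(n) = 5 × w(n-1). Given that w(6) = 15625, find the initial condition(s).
In general w(n) = 5ⁿ · w(0). At n = 6: w(0) = w(6) / 5^6 = 15625 / 15625 = 1.

w(0) = 1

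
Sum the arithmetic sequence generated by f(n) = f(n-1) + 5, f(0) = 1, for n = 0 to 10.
Computing the sequence terms: 1, 6, 11, 16, 21, 26, 31, 36, 41, 46, 51
Adding these values together:

286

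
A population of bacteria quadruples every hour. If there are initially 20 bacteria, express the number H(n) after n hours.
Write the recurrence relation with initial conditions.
Each hour multiplies the count by 4, so the count after n hours depends only on the count after n-1 hours: H(n) = 4 × H(n-1). The starting count gives H(0) = 20.
Unrolling n times gives the closed form H(n) = 20 × 4ⁿ.

H(n) = 4 × H(n-1), H(0) = 20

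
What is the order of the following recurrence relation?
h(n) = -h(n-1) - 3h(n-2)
The order is the largest lag k for which h(n-k) appears. Here the deepest term is h(n-2), so the order is 2.

Order 2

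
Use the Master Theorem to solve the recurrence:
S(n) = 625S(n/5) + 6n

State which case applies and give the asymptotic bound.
Master Theorem template: S(n) = a·S(n/b) + f(n).
Here: a=625, b=5, f(n)=6n
Compute log_b(a) = log_5(625) = 4.
f(n) = 6n = O(n^(4-ε)) with ε = 3. Case 1: S(n) = Θ(n^log_b(a)) = Θ(n^4).

Case 1: S(n) = Θ(n^4)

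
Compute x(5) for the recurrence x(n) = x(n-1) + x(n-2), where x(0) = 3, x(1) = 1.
Computing the sequence terms:
3, 1, 4, 5, 9, 14

14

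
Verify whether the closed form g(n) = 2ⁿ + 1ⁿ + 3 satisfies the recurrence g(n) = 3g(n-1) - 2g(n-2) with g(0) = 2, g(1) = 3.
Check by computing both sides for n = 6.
From the recurrence with g(0) = 2, g(1) = 3:
  g(0) = 2, g(1) = 3, g(2) = 5, g(3) = 9, g(4) = 17, g(5) = 33, g(6) = 65
  so the recurrence gives g(6) = 65.
From the proposed closed form g(n) = 2ⁿ + 1ⁿ + 3:
  g(6) = 68.
The recurrence gives 65 but the closed form gives 68, so the closed form does not satisfy the recurrence.

No, the closed form is incorrect.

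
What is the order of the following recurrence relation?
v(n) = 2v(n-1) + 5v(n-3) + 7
The order is the largest lag k for which v(n-k) appears. Here the deepest term is v(n-3) (the 7 term is non-homogeneous and does not affect the order), so the order is 3.

Order 3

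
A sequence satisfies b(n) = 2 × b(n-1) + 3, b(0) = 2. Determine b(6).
Computing step by step:
b(0) = 2
b(1) = 2 × 2 + 3 = 7
b(2) = 2 × 7 + 3 = 17
b(3) = 2 × 17 + 3 = 37
b(4) = 2 × 37 + 3 = 77
b(5) = 2 × 77 + 3 = 157
b(6) = 2 × 157 + 3 = 317

317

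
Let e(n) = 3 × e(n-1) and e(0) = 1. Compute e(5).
Computing step by step:
e(0) = 1
e(1) = 3 × 1 = 3
e(2) = 3 × 3 = 9
e(3) = 3 × 9 = 27
e(4) = 3 × 27 = 81
e(5) = 3 × 81 = 243

243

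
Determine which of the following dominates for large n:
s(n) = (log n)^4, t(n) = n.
Comparing growth rates:
Growth-rate hierarchy: log n ≺ any polynomial ≺ any exponential cⁿ (c>1) ≺ n! ≺ nⁿ.
polynomial degree 1 dominates polylogarithmic (log n)^4 asymptotically.

t(n) grows faster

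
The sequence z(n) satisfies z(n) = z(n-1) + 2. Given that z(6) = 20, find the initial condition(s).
z(6) = z(0) + 6·2, so z(0) = 20 - 12 = 8.

z(0) = 8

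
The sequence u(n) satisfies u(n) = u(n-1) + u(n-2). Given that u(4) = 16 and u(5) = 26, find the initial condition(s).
Work backwards using u(k) = u(k+2) - u(k+1):
u(3) = u(5) - u(4) = 26 - 16 = 10
u(2) = u(4) - u(3) = 16 - 10 = 6
u(1) = u(3) - u(2) = 10 - 6 = 4
u(0) = u(2) - u(1) = 6 - 4 = 2

u(0) = 2, u(1) = 4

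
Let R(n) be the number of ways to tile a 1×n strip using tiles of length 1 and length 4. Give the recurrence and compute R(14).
Condition on the last tile: it has length 1 (leaving a 1×(n-1) strip) or length 4 (leaving a 1×(n-4) strip), so R(n) = R(n-1) + R(n-4) (order-4 linear recurrence).
For 0 ≤ i < 4 only unit tiles fit, so R(i) = 1.
Iterating the recurrence: R(4) = 2, R(5) = 3, R(6) = 4, R(7) = 5, R(8) = 7, R(9) = 10, R(10) = 14, R(11) = 19, R(12) = 26, R(13) = 36, R(14) = 50.

R(n) = R(n-1) + R(n-4), with R(i) = 1 for 0 ≤ i < 4; R(14) = 50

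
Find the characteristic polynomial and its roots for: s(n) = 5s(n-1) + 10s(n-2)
Substitute s(n) = rⁿ and divide through by rⁿ⁻²: r² - 5r - 10 = 0
Discriminant: 5² + 4·10 = 65, not a perfect square, so by the quadratic formula r = (5 ± √65)/2.
General solution: s(n) = A·r₁ⁿ + B·r₂ⁿ where r₁,r₂ = (5 ± √65)/2

Characteristic: r² - 5r - 10 = 0, Roots: r = (5 ± √65)/2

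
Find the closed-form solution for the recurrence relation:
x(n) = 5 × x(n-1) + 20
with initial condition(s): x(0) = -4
Recurrence: x(n) = 5 × x(n-1) + 20, initial: x(0) = -4.
Try x(n) = A·5ⁿ + C. Substituting: A·5ⁿ + C = 5(A·5ⁿ⁻¹ + C) + 20 = A·5ⁿ + 5C + 20, so C = 5C + 20, giving C = -5. Then x(0) = A - 5 = -4 gives A = 1.

x(n) = 5ⁿ - 5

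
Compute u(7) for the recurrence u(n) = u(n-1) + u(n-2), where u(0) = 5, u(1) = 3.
Computing the sequence terms:
5, 3, 8, 11, 19, 30, 49, 79

79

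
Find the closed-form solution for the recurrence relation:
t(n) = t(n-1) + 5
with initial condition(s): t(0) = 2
Recurrence: t(n) = t(n-1) + 5, initial: t(0) = 2.
Each step adds 5, so t(n) = t(0) + 5n = 5n + 2.

t(n) = 5n + 2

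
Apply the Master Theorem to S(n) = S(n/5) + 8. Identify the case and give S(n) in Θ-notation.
Master Theorem template: S(n) = a·S(n/b) + f(n).
Here: a=1, b=5, f(n)=8
Compute log_b(a) = log_5(1) = 0.
f(n) = 8 = Θ(1). Case 2: S(n) = Θ(log n).

Case 2: S(n) = Θ(log n)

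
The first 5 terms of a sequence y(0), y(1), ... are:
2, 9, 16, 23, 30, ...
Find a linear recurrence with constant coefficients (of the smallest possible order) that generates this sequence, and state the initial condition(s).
Look for the lowest-order linear relation among consecutive terms.
Observation: consecutive differences are constant (= 7).
Check at n=2: 1·9 + 7 = 16. ✓

y(n) = y(n-1) + 7, y(0) = 2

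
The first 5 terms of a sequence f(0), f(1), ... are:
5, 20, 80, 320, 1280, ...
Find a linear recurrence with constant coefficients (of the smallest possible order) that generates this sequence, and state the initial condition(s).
Look for the lowest-order linear relation among consecutive terms.
Observation: each term is 4× the previous.
Check at n=2: 4·20 = 80. ✓

f(n) = 4 × f(n-1), f(0) = 5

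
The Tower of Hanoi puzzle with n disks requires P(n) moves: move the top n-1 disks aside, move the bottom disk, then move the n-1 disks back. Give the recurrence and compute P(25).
Moving n disks = move the top n-1 disks aside (P(n-1) moves) + move the largest disk (1 move) + move the n-1 disks back on top (P(n-1) moves), so P(n) = 2P(n-1) + 1, with P(1) = 1 (a single disk takes one move).
First terms: 1, 3, 7, 15, 31, 63, … — each is one less than a power of 2. Indeed P(n) + 1 = 2(P(n-1) + 1) with P(1) + 1 = 2, so P(n) + 1 = 2ⁿ and P(n) = 2ⁿ - 1.
Hence P(25) = 2^25 - 1 = 33554432 - 1 = 33554431.

P(n) = 2P(n-1) + 1, P(1) = 1; P(25) = 33554431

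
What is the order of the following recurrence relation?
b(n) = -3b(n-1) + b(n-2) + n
The order is the largest lag k for which b(n-k) appears. Here the deepest term is b(n-2) (the n term is non-homogeneous and does not affect the order), so the order is 2.

Order 2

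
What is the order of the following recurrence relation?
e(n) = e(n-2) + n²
The order is the largest lag k for which e(n-k) appears. Here the deepest term is e(n-2) (the n² term is non-homogeneous and does not affect the order), so the order is 2.

Order 2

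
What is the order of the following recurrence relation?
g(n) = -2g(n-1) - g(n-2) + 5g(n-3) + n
The order is the largest lag k for which g(n-k) appears. Here the deepest term is g(n-3) (the n term is non-homogeneous and does not affect the order), so the order is 3.

Order 3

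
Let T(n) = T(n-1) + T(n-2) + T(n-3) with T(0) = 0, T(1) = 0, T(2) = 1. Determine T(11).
Computing the sequence terms:
0, 0, 1, 1, 2, 4, 7, 13, 24, 44, 81, 149

149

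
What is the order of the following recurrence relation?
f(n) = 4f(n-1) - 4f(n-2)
The order is the largest lag k for which f(n-k) appears. Here the deepest term is f(n-2), so the order is 2.

Order 2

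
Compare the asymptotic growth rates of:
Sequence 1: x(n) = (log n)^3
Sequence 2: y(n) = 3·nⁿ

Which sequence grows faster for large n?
Comparing growth rates:
Growth-rate hierarchy: log n ≺ any polynomial ≺ any exponential cⁿ (c>1) ≺ n! ≺ nⁿ.
super-exponential nⁿ dominates polylogarithmic (log n)^3 asymptotically.

y(n) grows faster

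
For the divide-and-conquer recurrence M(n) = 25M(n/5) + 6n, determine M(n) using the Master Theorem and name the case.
Master Theorem template: M(n) = a·M(n/b) + f(n).
Here: a=25, b=5, f(n)=6n
Compute log_b(a) = log_5(25) = 2.
f(n) = 6n = O(n^(2-ε)) with ε = 1. Case 1: M(n) = Θ(n^log_b(a)) = Θ(n^2).

Case 1: M(n) = Θ(n^2)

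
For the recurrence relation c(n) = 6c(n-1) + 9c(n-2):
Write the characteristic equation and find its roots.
Substitute c(n) = rⁿ and divide through by rⁿ⁻²: r² - 6r - 9 = 0
Discriminant: 6² + 4·9 = 72, not a perfect square, so by the quadratic formula r = (6 ± √72)/2.
General solution: c(n) = A·r₁ⁿ + B·r₂ⁿ where r₁,r₂ = (6 ± √72)/2

Characteristic: r² - 6r - 9 = 0, Roots: r = (6 ± √72)/2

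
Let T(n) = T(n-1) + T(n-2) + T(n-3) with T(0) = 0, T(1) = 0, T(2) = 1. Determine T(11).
Computing the sequence terms:
0, 0, 1, 1, 2, 4, 7, 13, 24, 44, 81, 149

149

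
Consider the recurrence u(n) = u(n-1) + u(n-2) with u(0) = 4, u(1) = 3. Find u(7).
Computing the sequence terms:
4, 3, 7, 10, 17, 27, 44, 71

71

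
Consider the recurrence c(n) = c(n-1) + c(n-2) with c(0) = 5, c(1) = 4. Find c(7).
Computing the sequence terms:
5, 4, 9, 13, 22, 35, 57, 92

92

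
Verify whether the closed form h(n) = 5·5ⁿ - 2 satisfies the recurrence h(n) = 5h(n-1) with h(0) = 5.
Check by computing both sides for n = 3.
From the recurrence with h(0) = 5:
  h(0) = 5, h(1) = 25, h(2) = 125, h(3) = 625
  so the recurrence gives h(3) = 625.
From the proposed closed form h(n) = 5·5ⁿ - 2:
  h(3) = 623.
The recurrence gives 625 but the closed form gives 623, so the closed form does not satisfy the recurrence.

No, the closed form is incorrect.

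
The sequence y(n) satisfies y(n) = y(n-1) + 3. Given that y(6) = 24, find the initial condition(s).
y(6) = y(0) + 6·3, so y(0) = 24 - 18 = 6.

y(0) = 6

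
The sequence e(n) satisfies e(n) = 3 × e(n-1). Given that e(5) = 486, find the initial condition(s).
In general e(n) = 3ⁿ · e(0). At n = 5: e(0) = e(5) / 3^5 = 486 / 243 = 2.

e(0) = 2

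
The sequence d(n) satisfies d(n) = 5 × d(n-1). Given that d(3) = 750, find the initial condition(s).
In general d(n) = 5ⁿ · d(0). At n = 3: d(0) = d(3) / 5^3 = 750 / 125 = 6.

d(0) = 6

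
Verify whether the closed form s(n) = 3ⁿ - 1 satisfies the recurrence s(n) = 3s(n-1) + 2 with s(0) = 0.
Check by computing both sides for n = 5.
From the recurrence with s(0) = 0:
  s(0) = 0, s(1) = 2, s(2) = 8, s(3) = 26, s(4) = 80, s(5) = 242
  so the recurrence gives s(5) = 242.
From the proposed closed form s(n) = 3ⁿ - 1:
  s(5) = 242.
Both sides give 242 at n = 5, and the initial condition(s) match, so the closed form is consistent.

Yes, the closed form is correct.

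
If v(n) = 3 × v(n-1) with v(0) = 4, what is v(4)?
Computing step by step:
v(0) = 4
v(1) = 3 × 4 = 12
v(2) = 3 × 12 = 36
v(3) = 3 × 36 = 108
v(4) = 3 × 108 = 324

324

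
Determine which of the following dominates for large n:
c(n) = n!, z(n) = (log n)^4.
Comparing growth rates:
Growth-rate hierarchy: log n ≺ any polynomial ≺ any exponential cⁿ (c>1) ≺ n! ≺ nⁿ.
factorial dominates polylogarithmic (log n)^4 asymptotically.

c(n) grows faster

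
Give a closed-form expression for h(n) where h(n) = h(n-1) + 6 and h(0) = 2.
Recurrence: h(n) = h(n-1) + 6, initial: h(0) = 2.
Each step adds 6, so h(n) = h(0) + 6n = 6n + 2.

h(n) = 6n + 2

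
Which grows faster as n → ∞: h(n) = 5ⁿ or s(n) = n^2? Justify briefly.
Comparing growth rates:
Growth-rate hierarchy: log n ≺ any polynomial ≺ any exponential cⁿ (c>1) ≺ n! ≺ nⁿ.
exponential base 5 dominates polynomial degree 2 asymptotically.

h(n) grows faster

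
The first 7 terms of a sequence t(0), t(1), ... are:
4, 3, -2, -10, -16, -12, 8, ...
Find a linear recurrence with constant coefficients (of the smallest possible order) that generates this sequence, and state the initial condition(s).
Look for the lowest-order linear relation among consecutive terms.
Observation: t(n) - 2·t(n-1) - (-2)·t(n-2) = 0 holds for the shown terms, and no order-1 relation t(n) = α·t(n-1) + β fits.
Check at n=3: 2·-2 + (-2)·3 = -10. ✓

t(n) = 2t(n-1) - 2t(n-2), t(0) = 4, t(1) = 3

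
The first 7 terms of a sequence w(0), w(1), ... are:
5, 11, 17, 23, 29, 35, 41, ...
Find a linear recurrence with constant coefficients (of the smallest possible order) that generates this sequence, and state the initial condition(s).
Look for the lowest-order linear relation among consecutive terms.
Observation: consecutive differences are constant (= 6).
Check at n=2: 1·11 + 6 = 17. ✓

w(n) = w(n-1) + 6, w(0) = 5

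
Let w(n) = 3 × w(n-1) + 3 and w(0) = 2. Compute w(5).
Computing step by step:
w(0) = 2
w(1) = 3 × 2 + 3 = 9
w(2) = 3 × 9 + 3 = 30
w(3) = 3 × 30 + 3 = 93
w(4) = 3 × 93 + 3 = 282
w(5) = 3 × 282 + 3 = 849

849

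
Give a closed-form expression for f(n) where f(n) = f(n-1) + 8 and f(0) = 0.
Recurrence: f(n) = f(n-1) + 8, initial: f(0) = 0.
Each step adds 8, so f(n) = f(0) + 8n = 8n.

f(n) = 8n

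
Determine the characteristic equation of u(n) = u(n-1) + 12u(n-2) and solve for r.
Substitute u(n) = rⁿ and divide through by rⁿ⁻²: r² - r - 12 = 0
Factor: (r - 4)(r + 3) = 0, so r = 4, -3.
General solution: u(n) = A·4ⁿ + B·(-3)ⁿ

Characteristic: r² - r - 12 = 0, Roots: r = 4, -3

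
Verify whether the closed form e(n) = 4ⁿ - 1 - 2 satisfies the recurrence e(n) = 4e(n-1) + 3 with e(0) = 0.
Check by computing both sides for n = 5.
From the recurrence with e(0) = 0:
  e(0) = 0, e(1) = 3, e(2) = 15, e(3) = 63, e(4) = 255, e(5) = 1023
  so the recurrence gives e(5) = 1023.
From the proposed closed form e(n) = 4ⁿ - 1 - 2:
  e(5) = 1021.
The recurrence gives 1023 but the closed form gives 1021, so the closed form does not satisfy the recurrence.

No, the closed form is incorrect.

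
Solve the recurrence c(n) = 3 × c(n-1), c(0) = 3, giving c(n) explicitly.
Recurrence: c(n) = 3 × c(n-1), initial: c(0) = 3.
Each term is 3 times the previous, so this is geometric with ratio 3. After n steps: c(n) = c(0)·3ⁿ = 3·3ⁿ.

c(n) = 3·3ⁿ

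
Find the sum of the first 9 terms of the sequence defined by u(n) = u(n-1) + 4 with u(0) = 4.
Computing the sequence terms: 4, 8, 12, 16, 20, 24, 28, 32, 36
Adding these values together:

180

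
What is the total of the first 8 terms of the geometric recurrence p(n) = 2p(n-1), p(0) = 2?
Computing the sequence terms: 2, 4, 8, 16, 32, 64, 128, 256
Adding these values together:

510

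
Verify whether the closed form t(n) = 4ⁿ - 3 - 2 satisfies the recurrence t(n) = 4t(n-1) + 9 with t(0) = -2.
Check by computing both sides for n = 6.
From the recurrence with t(0) = -2:
  t(0) = -2, t(1) = 1, t(2) = 13, t(3) = 61, t(4) = 253, t(5) = 1021, t(6) = 4093
  so the recurrence gives t(6) = 4093.
From the proposed closed form t(n) = 4ⁿ - 3 - 2:
  t(6) = 4091.
The recurrence gives 4093 but the closed form gives 4091, so the closed form does not satisfy the recurrence.

No, the closed form is incorrect.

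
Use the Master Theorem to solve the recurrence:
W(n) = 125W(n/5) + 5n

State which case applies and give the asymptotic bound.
Master Theorem template: W(n) = a·W(n/b) + f(n).
Here: a=125, b=5, f(n)=5n
Compute log_b(a) = log_5(125) = 3.
f(n) = 5n = O(n^(3-ε)) with ε = 2. Case 1: W(n) = Θ(n^log_b(a)) = Θ(n^3).

Case 1: W(n) = Θ(n^3)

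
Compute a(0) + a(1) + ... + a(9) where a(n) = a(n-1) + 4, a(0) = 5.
Computing the sequence terms: 5, 9, 13, 17, 21, 25, 29, 33, 37, 41
Adding these values together:

230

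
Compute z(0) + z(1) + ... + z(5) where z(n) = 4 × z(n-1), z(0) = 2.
Computing the sequence terms: 2, 8, 32, 128, 512, 2048
Adding these values together:

2730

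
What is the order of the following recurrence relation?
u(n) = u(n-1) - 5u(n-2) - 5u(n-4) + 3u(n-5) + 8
The order is the largest lag k for which u(n-k) appears. Here the deepest term is u(n-5) (the 8 term is non-homogeneous and does not affect the order), so the order is 5.

Order 5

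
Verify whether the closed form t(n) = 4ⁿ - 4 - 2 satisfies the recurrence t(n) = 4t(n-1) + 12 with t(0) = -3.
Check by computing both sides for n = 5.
From the recurrence with t(0) = -3:
  t(0) = -3, t(1) = 0, t(2) = 12, t(3) = 60, t(4) = 252, t(5) = 1020
  so the recurrence gives t(5) = 1020.
From the proposed closed form t(n) = 4ⁿ - 4 - 2:
  t(5) = 1018.
The recurrence gives 1020 but the closed form gives 1018, so the closed form does not satisfy the recurrence.

No, the closed form is incorrect.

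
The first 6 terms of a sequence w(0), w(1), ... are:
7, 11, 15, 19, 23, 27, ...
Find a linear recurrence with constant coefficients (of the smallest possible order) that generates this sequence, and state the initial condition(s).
Look for the lowest-order linear relation among consecutive terms.
Observation: consecutive differences are constant (= 4).
Check at n=2: 1·11 + 4 = 15. ✓

w(n) = w(n-1) + 4, w(0) = 7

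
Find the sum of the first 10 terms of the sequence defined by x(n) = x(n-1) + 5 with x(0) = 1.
Computing the sequence terms: 1, 6, 11, 16, 21, 26, 31, 36, 41, 46
Adding these values together:

235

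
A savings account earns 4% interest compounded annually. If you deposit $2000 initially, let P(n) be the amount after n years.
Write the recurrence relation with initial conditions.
Each year the balance grows by 4%, i.e. is multiplied by 1 + 4/100 = 1.04, so P(n) = 1.04 × P(n-1). The initial deposit gives P(0) = 2000.
Unrolling gives the closed form P(n) = 2000 × (1.04)ⁿ.

P(n) = 1.04 × P(n-1), P(0) = 2000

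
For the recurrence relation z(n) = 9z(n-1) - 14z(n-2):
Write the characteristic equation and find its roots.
Substitute z(n) = rⁿ and divide through by rⁿ⁻²: r² - 9r + 14 = 0
Factor: (r - 7)(r - 2) = 0, so r = 7, 2.
General solution: z(n) = A·7ⁿ + B·2ⁿ

Characteristic: r² - 9r + 14 = 0, Roots: r = 7, 2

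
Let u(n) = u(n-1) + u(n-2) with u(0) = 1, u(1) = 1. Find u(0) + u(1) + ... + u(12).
Computing the sequence terms: 1, 1, 2, 3, 5, 8, 13, 21, 34, 55, 89, 144, 233
Adding these values together:

609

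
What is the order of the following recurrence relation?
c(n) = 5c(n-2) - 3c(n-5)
The order is the largest lag k for which c(n-k) appears. Here the deepest term is c(n-5), so the order is 5.

Order 5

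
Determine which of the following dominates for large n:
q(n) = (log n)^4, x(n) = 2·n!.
Comparing growth rates:
Growth-rate hierarchy: log n ≺ any polynomial ≺ any exponential cⁿ (c>1) ≺ n! ≺ nⁿ.
factorial dominates polylogarithmic (log n)^4 asymptotically.

x(n) grows faster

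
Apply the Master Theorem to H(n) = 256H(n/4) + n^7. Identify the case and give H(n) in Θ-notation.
Master Theorem template: H(n) = a·H(n/b) + f(n).
Here: a=256, b=4, f(n)=n^7
Compute log_b(a) = log_4(256) = 4.
f(n) = n^7 = Ω(n^(4+ε)) with ε = 3, and the regularity condition holds (a·f(n/b) = (a/b^7)·f(n) with a/b^7 = 4^-3 < 1). Case 3: H(n) = Θ(f(n)) = Θ(n^7).

Case 3: H(n) = Θ(n^7)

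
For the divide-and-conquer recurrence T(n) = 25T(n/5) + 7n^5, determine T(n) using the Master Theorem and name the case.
Master Theorem template: T(n) = a·T(n/b) + f(n).
Here: a=25, b=5, f(n)=7n^5
Compute log_b(a) = log_5(25) = 2.
f(n) = 7n^5 = Ω(n^(2+ε)) with ε = 3, and the regularity condition holds (a·f(n/b) = (a/b^5)·f(n) with a/b^5 = 5^-3 < 1). Case 3: T(n) = Θ(f(n)) = Θ(n^5).

Case 3: T(n) = Θ(n^5)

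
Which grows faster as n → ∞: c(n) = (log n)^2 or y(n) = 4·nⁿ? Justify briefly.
Comparing growth rates:
Growth-rate hierarchy: log n ≺ any polynomial ≺ any exponential cⁿ (c>1) ≺ n! ≺ nⁿ.
super-exponential nⁿ dominates polylogarithmic (log n)^2 asymptotically.

y(n) grows faster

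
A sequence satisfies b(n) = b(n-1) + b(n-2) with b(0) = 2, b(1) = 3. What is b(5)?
Computing the sequence terms:
2, 3, 5, 8, 13, 21

21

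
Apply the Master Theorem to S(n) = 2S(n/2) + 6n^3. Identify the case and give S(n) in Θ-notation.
Master Theorem template: S(n) = a·S(n/b) + f(n).
Here: a=2, b=2, f(n)=6n^3
Compute log_b(a) = log_2(2) = 1.
f(n) = 6n^3 = Ω(n^(1+ε)) with ε = 2, and the regularity condition holds (a·f(n/b) = (a/b^3)·f(n) with a/b^3 = 2^-2 < 1). Case 3: S(n) = Θ(f(n)) = Θ(n^3).

Case 3: S(n) = Θ(n^3)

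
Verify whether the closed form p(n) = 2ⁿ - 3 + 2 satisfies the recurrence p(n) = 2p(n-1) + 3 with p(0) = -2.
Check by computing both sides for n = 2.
From the recurrence with p(0) = -2:
  p(0) = -2, p(1) = -1, p(2) = 1
  so the recurrence gives p(2) = 1.
From the proposed closed form p(n) = 2ⁿ - 3 + 2:
  p(2) = 3.
The recurrence gives 1 but the closed form gives 3, so the closed form does not satisfy the recurrence.

No, the closed form is incorrect.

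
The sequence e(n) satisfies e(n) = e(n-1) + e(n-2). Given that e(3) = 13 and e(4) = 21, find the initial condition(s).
Work backwards using e(k) = e(k+2) - e(k+1):
e(2) = e(4) - e(3) = 21 - 13 = 8
e(1) = e(3) - e(2) = 13 - 8 = 5
e(0) = e(2) - e(1) = 8 - 5 = 3

e(0) = 3, e(1) = 5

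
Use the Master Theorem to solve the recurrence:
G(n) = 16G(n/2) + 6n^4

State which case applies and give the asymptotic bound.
Master Theorem template: G(n) = a·G(n/b) + f(n).
Here: a=16, b=2, f(n)=6n^4
Compute log_b(a) = log_2(16) = 4.
f(n) = 6n^4 = Θ(n^4). Case 2: G(n) = Θ(n^4 log n).

Case 2: G(n) = Θ(n^4 log n)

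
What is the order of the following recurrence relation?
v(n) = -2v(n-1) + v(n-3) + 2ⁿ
The order is the largest lag k for which v(n-k) appears. Here the deepest term is v(n-3) (the 2ⁿ term is non-homogeneous and does not affect the order), so the order is 3.

Order 3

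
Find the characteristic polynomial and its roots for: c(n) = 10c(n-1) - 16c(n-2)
Substitute c(n) = rⁿ and divide through by rⁿ⁻²: r² - 10r + 16 = 0
Factor: (r - 2)(r - 8) = 0, so r = 2, 8.
General solution: c(n) = A·2ⁿ + B·8ⁿ

Characteristic: r² - 10r + 16 = 0, Roots: r = 2, 8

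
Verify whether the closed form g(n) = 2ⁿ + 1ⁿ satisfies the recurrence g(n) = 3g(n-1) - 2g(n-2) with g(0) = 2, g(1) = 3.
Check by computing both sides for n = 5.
From the recurrence with g(0) = 2, g(1) = 3:
  g(0) = 2, g(1) = 3, g(2) = 5, g(3) = 9, g(4) = 17, g(5) = 33
  so the recurrence gives g(5) = 33.
From the proposed closed form g(n) = 2ⁿ + 1ⁿ:
  g(5) = 33.
Both sides give 33 at n = 5, and the initial condition(s) match, so the closed form is consistent.

Yes, the closed form is correct.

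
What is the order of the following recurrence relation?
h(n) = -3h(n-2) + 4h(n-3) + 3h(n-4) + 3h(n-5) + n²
The order is the largest lag k for which h(n-k) appears. Here the deepest term is h(n-5) (the n² term is non-homogeneous and does not affect the order), so the order is 5.

Order 5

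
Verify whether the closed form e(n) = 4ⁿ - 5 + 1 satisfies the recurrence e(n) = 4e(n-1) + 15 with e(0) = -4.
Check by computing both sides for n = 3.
From the recurrence with e(0) = -4:
  e(0) = -4, e(1) = -1, e(2) = 11, e(3) = 59
  so the recurrence gives e(3) = 59.
From the proposed closed form e(n) = 4ⁿ - 5 + 1:
  e(3) = 60.
The recurrence gives 59 but the closed form gives 60, so the closed form does not satisfy the recurrence.

No, the closed form is incorrect.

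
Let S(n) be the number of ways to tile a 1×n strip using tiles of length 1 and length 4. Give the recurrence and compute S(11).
Condition on the last tile: it has length 1 (leaving a 1×(n-1) strip) or length 4 (leaving a 1×(n-4) strip), so S(n) = S(n-1) + S(n-4) (order-4 linear recurrence).
For 0 ≤ i < 4 only unit tiles fit, so S(i) = 1.
Iterating the recurrence: S(4) = 2, S(5) = 3, S(6) = 4, S(7) = 5, S(8) = 7, S(9) = 10, S(10) = 14, S(11) = 19.

S(n) = S(n-1) + S(n-4), with S(i) = 1 for 0 ≤ i < 4; S(11) = 19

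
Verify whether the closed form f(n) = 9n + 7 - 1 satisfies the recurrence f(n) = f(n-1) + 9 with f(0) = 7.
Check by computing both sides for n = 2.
From the recurrence with f(0) = 7:
  f(0) = 7, f(1) = 16, f(2) = 25
  so the recurrence gives f(2) = 25.
From the proposed closed form f(n) = 9n + 7 - 1:
  f(2) = 24.
The recurrence gives 25 but the closed form gives 24, so the closed form does not satisfy the recurrence.

No, the closed form is incorrect.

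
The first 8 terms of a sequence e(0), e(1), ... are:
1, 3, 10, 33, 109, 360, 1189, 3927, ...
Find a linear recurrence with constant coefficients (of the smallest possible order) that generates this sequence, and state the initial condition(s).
Look for the lowest-order linear relation among consecutive terms.
Observation: e(n) - 3·e(n-1) - (1)·e(n-2) = 0 holds for the shown terms, and no order-1 relation e(n) = α·e(n-1) + β fits.
Check at n=3: 3·10 + (1)·3 = 33. ✓

e(n) = 3e(n-1) + e(n-2), e(0) = 1, e(1) = 3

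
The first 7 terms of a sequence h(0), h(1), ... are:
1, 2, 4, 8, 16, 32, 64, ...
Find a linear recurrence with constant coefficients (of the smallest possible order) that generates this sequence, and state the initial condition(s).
Look for the lowest-order linear relation among consecutive terms.
Observation: each term is 2× the previous.
Check at n=2: 2·2 = 4. ✓

h(n) = 2 × h(n-1), h(0) = 1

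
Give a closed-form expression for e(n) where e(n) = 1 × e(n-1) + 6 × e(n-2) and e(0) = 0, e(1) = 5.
Recurrence: e(n) = 1 × e(n-1) + 6 × e(n-2), initial: e(0) = 0, e(1) = 5.
Characteristic equation: r² - 1r - 6 = 0, which factors as (r - 3)(r + 2) = 0, so r = 3, -2. General solution e(n) = A·3ⁿ + B·(-2)ⁿ. From e(0) = 0: A + B = 0. From e(1) = 5: 3A - 2B = 5. Solving gives A = 1, B = -1.

e(n) = 3ⁿ - (-2)ⁿ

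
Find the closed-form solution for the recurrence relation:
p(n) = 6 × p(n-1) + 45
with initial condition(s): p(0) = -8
Recurrence: p(n) = 6 × p(n-1) + 45, initial: p(0) = -8.
Try p(n) = A·6ⁿ + C. Substituting: A·6ⁿ + C = 6(A·6ⁿ⁻¹ + C) + 45 = A·6ⁿ + 6C + 45, so C = 6C + 45, giving C = -9. Then p(0) = A - 9 = -8 gives A = 1.

p(n) = 6ⁿ - 9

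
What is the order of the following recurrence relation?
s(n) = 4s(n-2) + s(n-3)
The order is the largest lag k for which s(n-k) appears. Here the deepest term is s(n-3), so the order is 3.

Order 3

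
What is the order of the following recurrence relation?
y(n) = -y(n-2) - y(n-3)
The order is the largest lag k for which y(n-k) appears. Here the deepest term is y(n-3), so the order is 3.

Order 3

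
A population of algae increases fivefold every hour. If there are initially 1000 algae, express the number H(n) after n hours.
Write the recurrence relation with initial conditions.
Each hour multiplies the count by 5, so the count after n hours depends only on the count after n-1 hours: H(n) = 5 × H(n-1). The starting count gives H(0) = 1000.
Unrolling n times gives the closed form H(n) = 1000 × 5ⁿ.

H(n) = 5 × H(n-1), H(0) = 1000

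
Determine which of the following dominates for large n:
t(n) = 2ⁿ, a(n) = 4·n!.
Comparing growth rates:
Growth-rate hierarchy: log n ≺ any polynomial ≺ any exponential cⁿ (c>1) ≺ n! ≺ nⁿ.
factorial dominates exponential base 2 asymptotically.

a(n) grows faster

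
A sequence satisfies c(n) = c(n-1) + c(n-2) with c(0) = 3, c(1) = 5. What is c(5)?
Computing the sequence terms:
3, 5, 8, 13, 21, 34

34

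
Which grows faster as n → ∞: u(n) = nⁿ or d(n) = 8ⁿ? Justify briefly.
Comparing growth rates:
Growth-rate hierarchy: log n ≺ any polynomial ≺ any exponential cⁿ (c>1) ≺ n! ≺ nⁿ.
super-exponential nⁿ dominates exponential base 8 asymptotically.

u(n) grows faster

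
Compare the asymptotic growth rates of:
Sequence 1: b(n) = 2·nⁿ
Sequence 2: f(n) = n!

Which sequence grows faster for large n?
Comparing growth rates:
Growth-rate hierarchy: log n ≺ any polynomial ≺ any exponential cⁿ (c>1) ≺ n! ≺ nⁿ.
super-exponential nⁿ dominates factorial asymptotically.

b(n) grows faster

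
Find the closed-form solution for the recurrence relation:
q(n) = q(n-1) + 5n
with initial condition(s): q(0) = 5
Recurrence: q(n) = q(n-1) + 5n, initial: q(0) = 5.
Telescoping: q(n) = q(0) + 5·Σᵢ₌₁ⁿ i = 5 + 5·n(n+1)/2.

q(n) = 5·n(n+1)/2 + 5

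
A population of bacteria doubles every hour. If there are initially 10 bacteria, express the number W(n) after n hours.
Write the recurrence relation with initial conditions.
Each hour multiplies the count by 2, so the count after n hours depends only on the count after n-1 hours: W(n) = 2 × W(n-1). The starting count gives W(0) = 10.
Unrolling n times gives the closed form W(n) = 10 × 2ⁿ.

W(n) = 2 × W(n-1), W(0) = 10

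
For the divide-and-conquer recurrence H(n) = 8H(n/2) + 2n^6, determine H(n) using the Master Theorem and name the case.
Master Theorem template: H(n) = a·H(n/b) + f(n).
Here: a=8, b=2, f(n)=2n^6
Compute log_b(a) = log_2(8) = 3.
f(n) = 2n^6 = Ω(n^(3+ε)) with ε = 3, and the regularity condition holds (a·f(n/b) = (a/b^6)·f(n) with a/b^6 = 2^-3 < 1). Case 3: H(n) = Θ(f(n)) = Θ(n^6).

Case 3: H(n) = Θ(n^6)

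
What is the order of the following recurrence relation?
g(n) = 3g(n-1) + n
The order is the largest lag k for which g(n-k) appears. Here the deepest term is g(n-1) (the n term is non-homogeneous and does not affect the order), so the order is 1.

Order 1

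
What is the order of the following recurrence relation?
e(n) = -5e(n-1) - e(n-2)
The order is the largest lag k for which e(n-k) appears. Here the deepest term is e(n-2), so the order is 2.

Order 2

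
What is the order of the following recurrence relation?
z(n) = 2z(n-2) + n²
The order is the largest lag k for which z(n-k) appears. Here the deepest term is z(n-2) (the n² term is non-homogeneous and does not affect the order), so the order is 2.

Order 2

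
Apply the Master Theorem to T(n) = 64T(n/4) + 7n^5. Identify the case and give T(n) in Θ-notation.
Master Theorem template: T(n) = a·T(n/b) + f(n).
Here: a=64, b=4, f(n)=7n^5
Compute log_b(a) = log_4(64) = 3.
f(n) = 7n^5 = Ω(n^(3+ε)) with ε = 2, and the regularity condition holds (a·f(n/b) = (a/b^5)·f(n) with a/b^5 = 4^-2 < 1). Case 3: T(n) = Θ(f(n)) = Θ(n^5).

Case 3: T(n) = Θ(n^5)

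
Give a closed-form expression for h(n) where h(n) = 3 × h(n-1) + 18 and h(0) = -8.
Recurrence: h(n) = 3 × h(n-1) + 18, initial: h(0) = -8.
Try h(n) = A·3ⁿ + C. Substituting: A·3ⁿ + C = 3(A·3ⁿ⁻¹ + C) + 18 = A·3ⁿ + 3C + 18, so C = 3C + 18, giving C = -9. Then h(0) = A - 9 = -8 gives A = 1.

h(n) = 3ⁿ - 9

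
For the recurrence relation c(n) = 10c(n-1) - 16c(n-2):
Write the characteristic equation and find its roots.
Substitute c(n) = rⁿ and divide through by rⁿ⁻²: r² - 10r + 16 = 0
Factor: (r - 8)(r - 2) = 0, so r = 8, 2.
General solution: c(n) = A·8ⁿ + B·2ⁿ

Characteristic: r² - 10r + 16 = 0, Roots: r = 8, 2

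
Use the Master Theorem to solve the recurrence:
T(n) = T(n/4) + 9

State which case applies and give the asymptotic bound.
Master Theorem template: T(n) = a·T(n/b) + f(n).
Here: a=1, b=4, f(n)=9
Compute log_b(a) = log_4(1) = 0.
f(n) = 9 = Θ(1). Case 2: T(n) = Θ(log n).

Case 2: T(n) = Θ(log n)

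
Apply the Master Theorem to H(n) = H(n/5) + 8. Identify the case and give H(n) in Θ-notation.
Master Theorem template: H(n) = a·H(n/b) + f(n).
Here: a=1, b=5, f(n)=8
Compute log_b(a) = log_5(1) = 0.
f(n) = 8 = Θ(1). Case 2: H(n) = Θ(log n).

Case 2: H(n) = Θ(log n)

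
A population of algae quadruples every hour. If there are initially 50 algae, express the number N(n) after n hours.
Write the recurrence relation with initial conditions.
Each hour multiplies the count by 4, so the count after n hours depends only on the count after n-1 hours: N(n) = 4 × N(n-1). The starting count gives N(0) = 50.
Unrolling n times gives the closed form N(n) = 50 × 4ⁿ.

N(n) = 4 × N(n-1), N(0) = 50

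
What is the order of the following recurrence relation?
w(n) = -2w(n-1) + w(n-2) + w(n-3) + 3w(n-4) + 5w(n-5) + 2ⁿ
The order is the largest lag k for which w(n-k) appears. Here the deepest term is w(n-5) (the 2ⁿ term is non-homogeneous and does not affect the order), so the order is 5.

Order 5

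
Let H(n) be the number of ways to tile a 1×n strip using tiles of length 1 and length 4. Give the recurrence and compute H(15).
Condition on the last tile: it has length 1 (leaving a 1×(n-1) strip) or length 4 (leaving a 1×(n-4) strip), so H(n) = H(n-1) + H(n-4) (order-4 linear recurrence).
For 0 ≤ i < 4 only unit tiles fit, so H(i) = 1.
Iterating the recurrence: H(4) = 2, H(5) = 3, H(6) = 4, H(7) = 5, H(8) = 7, H(9) = 10, H(10) = 14, H(11) = 19, H(12) = 26, H(13) = 36, H(14) = 50, H(15) = 69.

H(n) = H(n-1) + H(n-4), with H(i) = 1 for 0 ≤ i < 4; H(15) = 69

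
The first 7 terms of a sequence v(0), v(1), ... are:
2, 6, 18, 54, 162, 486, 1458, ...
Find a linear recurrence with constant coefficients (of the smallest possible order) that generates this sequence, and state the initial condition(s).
Look for the lowest-order linear relation among consecutive terms.
Observation: each term is 3× the previous.
Check at n=2: 3·6 = 18. ✓

v(n) = 3 × v(n-1), v(0) = 2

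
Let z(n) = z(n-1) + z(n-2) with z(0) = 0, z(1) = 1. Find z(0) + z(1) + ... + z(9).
Computing the sequence terms: 0, 1, 1, 2, 3, 5, 8, 13, 21, 34
Adding these values together:

88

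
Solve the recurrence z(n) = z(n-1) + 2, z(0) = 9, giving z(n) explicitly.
Recurrence: z(n) = z(n-1) + 2, initial: z(0) = 9.
Each step adds 2, so z(n) = z(0) + 2n = 2n + 9.

z(n) = 2n + 9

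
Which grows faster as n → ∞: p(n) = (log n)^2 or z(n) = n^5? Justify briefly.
Comparing growth rates:
Growth-rate hierarchy: log n ≺ any polynomial ≺ any exponential cⁿ (c>1) ≺ n! ≺ nⁿ.
polynomial degree 5 dominates polylogarithmic (log n)^2 asymptotically.

z(n) grows faster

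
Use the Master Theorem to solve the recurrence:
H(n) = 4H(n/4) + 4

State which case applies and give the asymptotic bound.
Master Theorem template: H(n) = a·H(n/b) + f(n).
Here: a=4, b=4, f(n)=4
Compute log_b(a) = log_4(4) = 1.
f(n) = 4 = O(n^(1-ε)) with ε = 1. Case 1: H(n) = Θ(n^log_b(a)) = Θ(n).

Case 1: H(n) = Θ(n)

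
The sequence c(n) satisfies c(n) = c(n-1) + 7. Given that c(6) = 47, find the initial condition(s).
c(6) = c(0) + 6·7, so c(0) = 47 - 42 = 5.

c(0) = 5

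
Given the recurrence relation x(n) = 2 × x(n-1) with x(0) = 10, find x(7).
Computing step by step:
x(0) = 10
x(1) = 2 × 10 = 20
x(2) = 2 × 20 = 40
x(3) = 2 × 40 = 80
x(4) = 2 × 80 = 160
x(5) = 2 × 160 = 320
x(6) = 2 × 320 = 640
x(7) = 2 × 640 = 1280

1280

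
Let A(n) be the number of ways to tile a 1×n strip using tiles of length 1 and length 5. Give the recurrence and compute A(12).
Condition on the last tile: it has length 1 (leaving a 1×(n-1) strip) or length 5 (leaving a 1×(n-5) strip), so A(n) = A(n-1) + A(n-5) (order-5 linear recurrence).
For 0 ≤ i < 5 only unit tiles fit, so A(i) = 1.
Iterating the recurrence: A(5) = 2, A(6) = 3, A(7) = 4, A(8) = 5, A(9) = 6, A(10) = 8, A(11) = 11, A(12) = 15.

A(n) = A(n-1) + A(n-5), with A(i) = 1 for 0 ≤ i < 5; A(12) = 15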